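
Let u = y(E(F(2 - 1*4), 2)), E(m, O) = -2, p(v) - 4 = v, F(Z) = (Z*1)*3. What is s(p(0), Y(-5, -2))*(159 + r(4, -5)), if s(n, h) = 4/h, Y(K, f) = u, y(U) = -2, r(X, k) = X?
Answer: -326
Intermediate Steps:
F(Z) = 3*Z (F(Z) = Z*3 = 3*Z)
p(v) = 4 + v
u = -2
Y(K, f) = -2
s(p(0), Y(-5, -2))*(159 + r(4, -5)) = (4/(-2))*(159 + 4) = (4*(-½))*163 = -2*163 = -326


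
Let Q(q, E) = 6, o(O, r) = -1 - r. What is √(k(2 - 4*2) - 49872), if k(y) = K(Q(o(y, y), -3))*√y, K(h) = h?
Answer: √(-49872 + 6*I*√6) ≈ 0.0329 + 223.32*I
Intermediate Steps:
k(y) = 6*√y
√(k(2 - 4*2) - 49872) = √(6*√(2 - 4*2) - 49872) = √(6*√(2 - 8) - 49872) = √(6*√(-6) - 49872) = √(6*(I*√6) - 49872) = √(6*I*√6 - 49872) = √(-49872 + 6*I*√6)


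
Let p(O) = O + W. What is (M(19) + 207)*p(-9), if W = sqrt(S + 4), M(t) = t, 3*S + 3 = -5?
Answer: -2034 + 452*sqrt(3)/3 ≈ -1773.0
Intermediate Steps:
S = -8/3 (S = -1 + (1/3)*(-5) = -1 - 5/3 = -8/3 ≈ -2.6667)
W = 2*sqrt(3)/3 (W = sqrt(-8/3 + 4) = sqrt(4/3) = 2*sqrt(3)/3 ≈ 1.1547)
p(O) = O + 2*sqrt(3)/3
(M(19) + 207)*p(-9) = (19 + 207)*(-9 + 2*sqrt(3)/3) = 226*(-9 + 2*sqrt(3)/3) = -2034 + 452*sqrt(3)/3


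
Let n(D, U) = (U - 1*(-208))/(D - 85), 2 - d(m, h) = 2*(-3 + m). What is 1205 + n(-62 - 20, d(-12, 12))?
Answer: 200995/167 ≈ 1203.6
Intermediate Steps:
d(m, h) = 8 - 2*m (d(m, h) = 2 - 2*(-3 + m) = 2 - (-6 + 2*m) = 2 + (6 - 2*m) = 8 - 2*m)
n(D, U) = (208 + U)/(-85 + D) (n(D, U) = (U + 208)/(-85 + D) = (208 + U)/(-85 + D))
1205 + n(-62 - 20, d(-12, 12)) = 1205 + (208 + (8 - 2*(-12)))/(-85 + (-62 - 20)) = 1205 + (208 + (8 + 24))/(-85 - 82) = 1205 + (208 + 32)/(-167) = 1205 - 1/167*240 = 1205 - 240/167 = 200995/167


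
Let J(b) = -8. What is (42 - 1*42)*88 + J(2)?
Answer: -8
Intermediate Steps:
(42 - 1*42)*88 + J(2) = (42 - 1*42)*88 - 8 = (42 - 42)*88 - 8 = 0*88 - 8 = 0 - 8 = -8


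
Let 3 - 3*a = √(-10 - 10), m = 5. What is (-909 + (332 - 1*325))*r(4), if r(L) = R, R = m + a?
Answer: -5412 + 1804*I*√5/3 ≈ -5412.0 + 1344.6*I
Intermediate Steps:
a = 1 - 2*I*√5/3 (a = 1 - √(-10 - 10)/3 = 1 - 2*I*√5/3 ≈ 1.0 - 1.4907*I)
R = 6 - 2*I*√5/3 (R = 5 + (1 - 2*I*√5/3) = 6 - 2*I*√5/3 ≈ 6.0 - 1.4907*I)
r(L) = 6 - 2*I*√5/3
(-909 + (332 - 1*325))*r(4) = (-909 + (332 - 1*325))*(6 - 2*I*√5/3) = (-909 + (332 - 325))*(6 - 2*I*√5/3) = (-909 + 7)*(6 - 2*I*√5/3) = -902*(6 - 2*I*√5/3) = -5412 + 1804*I*√5/3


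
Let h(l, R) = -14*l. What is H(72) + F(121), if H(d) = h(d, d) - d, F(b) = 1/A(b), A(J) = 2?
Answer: -2159/2 ≈ -1079.5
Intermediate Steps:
F(b) = 1/2
H(d) = -15*d (H(d) = -14*d - d = -15*d)
H(72) + F(121) = -15*72 + 1/2 = -1080 + 1/2 = -2159/2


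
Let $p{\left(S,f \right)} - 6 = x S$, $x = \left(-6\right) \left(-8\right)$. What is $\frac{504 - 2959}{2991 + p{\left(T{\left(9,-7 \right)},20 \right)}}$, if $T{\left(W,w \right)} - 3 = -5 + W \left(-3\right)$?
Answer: $- \frac{491}{321} \approx -1.5296$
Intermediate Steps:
$T{\left(W,w \right)} = -2 - 3 W$ ($T{\left(W,w \right)} = 3 + \left(-5 + W \left(-3\right)\right) = 3 - \left(5 + 3 W\right) = -2 - 3 W$)
$x = 48$
$p{\left(S,f \right)} = 6 + 48 S$
$\frac{504 - 2959}{2991 + p{\left(T{\left(9,-7 \right)},20 \right)}} = \frac{504 - 2959}{2991 + \left(6 + 48 \left(-2 - 27\right)\right)} = - \frac{2455}{2991 + \left(6 + 48 \left(-2 - 27\right)\right)} = - \frac{2455}{2991 + \left(6 + 48 \left(-29\right)\right)} = - \frac{2455}{2991 + \left(6 - 1392\right)} = - \frac{2455}{2991 - 1386} = - \frac{2455}{1605} = \left(-2455\right) \frac{1}{1605} = - \frac{491}{321}$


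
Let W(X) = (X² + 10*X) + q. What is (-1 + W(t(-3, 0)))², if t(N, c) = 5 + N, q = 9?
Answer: 1024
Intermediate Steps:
W(X) = 9 + X² + 10*X (W(X) = (X² + 10*X) + 9 = 9 + X² + 10*X)
(-1 + W(t(-3, 0)))² = (-1 + (9 + (5 - 3)² + 10*(5 - 3)))² = (-1 + (9 + 2² + 10*2))² = (-1 + (9 + 4 + 20))² = (-1 + 33)² = 32² = 1024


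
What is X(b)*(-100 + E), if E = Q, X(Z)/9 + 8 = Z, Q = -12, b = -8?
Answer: 16128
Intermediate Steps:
X(Z) = -72 + 9*Z
E = -12
X(b)*(-100 + E) = (-72 + 9*(-8))*(-100 - 12) = (-72 - 72)*(-112) = -144*(-112) = 16128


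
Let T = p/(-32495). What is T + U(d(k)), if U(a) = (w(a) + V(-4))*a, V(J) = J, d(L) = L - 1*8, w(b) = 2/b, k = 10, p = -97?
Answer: -2009/335 ≈ -5.9970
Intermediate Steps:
d(L) = -8 + L (d(L) = L - 8 = -8 + L)
T = 1/335 (T = -97/(-32495) = -97*(-1/32495) = 1/335 ≈ 0.0029851)
U(a) = a*(-4 + 2/a) (U(a) = (2/a - 4)*a = (-4 + 2/a)*a = a*(-4 + 2/a))
T + U(d(k)) = 1/335 + (2 - 4*(-8 + 10)) = 1/335 + (2 - 4*2) = 1/335 + (2 - 8) = 1/335 - 6 = -2009/335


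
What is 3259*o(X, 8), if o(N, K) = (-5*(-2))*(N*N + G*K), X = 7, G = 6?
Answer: 3161230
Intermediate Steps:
o(N, K) = 10*N**2 + 60*K (o(N, K) = (-5*(-2))*(N*N + 6*K) = 10*(N**2 + 6*K) = 10*N**2 + 60*K)
3259*o(X, 8) = 3259*(10*7**2 + 60*8) = 3259*(10*49 + 480) = 3259*(490 + 480) = 3259*970 = 3161230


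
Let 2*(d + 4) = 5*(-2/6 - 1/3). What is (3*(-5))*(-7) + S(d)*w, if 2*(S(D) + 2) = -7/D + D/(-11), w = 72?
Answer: 4491/187 ≈ 24.016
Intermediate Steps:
d = -17/3 (d = -4 + (5*(-2/6 - 1/3))/2 = -4 + (5*(-2*⅙ - 1*⅓))/2 = -4 + (5*(-⅓ - ⅓))/2 = -4 + (5*(-⅔))/2 = -4 + (½)*(-10/3) = -4 - 5/3 = -17/3 ≈ -5.6667)
S(D) = -2 - 7/(2*D) - D/22 (S(D) = -2 + (-7/D + D/(-11))/2 = -2 + (-7/D + D*(-1/11))/2 = -2 + (-7/D - D/11)/2 = -2 + (-7/(2*D) - D/22) = -2 - 7/(2*D) - D/22)
(3*(-5))*(-7) + S(d)*w = (3*(-5))*(-7) + ((-77 - 1*(-17/3)*(44 - 17/3))/(22*(-17/3)))*72 = -15*(-7) + ((1/22)*(-3/17)*(-77 - 1*(-17/3)*115/3))*72 = 105 + ((1/22)*(-3/17)*(-77 + 1955/9))*72 = 105 + ((1/22)*(-3/17)*(1262/9))*72 = 105 - 631/561*72 = 105 - 15144/187 = 4491/187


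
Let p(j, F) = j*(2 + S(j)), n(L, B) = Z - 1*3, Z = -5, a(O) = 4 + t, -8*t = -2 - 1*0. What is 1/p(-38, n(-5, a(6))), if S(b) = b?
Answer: 1/1368 ≈ 0.00073099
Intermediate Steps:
t = 1/4 (t = -(-2 - 1*0)/8 = -(-2 + 0)/8 = -1/8*(-2) = 1/4 ≈ 0.25000)
a(O) = 17/4 (a(O) = 4 + 1/4 = 17/4)
n(L, B) = -8 (n(L, B) = -5 - 1*3 = -5 - 3 = -8)
p(j, F) = j*(2 + j)
1/p(-38, n(-5, a(6))) = 1/(-38*(2 - 38)) = 1/(-38*(-36)) = 1/1368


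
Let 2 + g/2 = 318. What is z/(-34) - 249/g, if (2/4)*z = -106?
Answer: 62759/10744 ≈ 5.8413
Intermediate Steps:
z = -212 (z = 2*(-106) = -212)
g = 632 (g = -4 + 2*318 = -4 + 636 = 632)
z/(-34) - 249/g = -212/(-34) - 249/632 = -212*(-1/34) - 249*1/632 = 106/17 - 249/632 = 62759/10744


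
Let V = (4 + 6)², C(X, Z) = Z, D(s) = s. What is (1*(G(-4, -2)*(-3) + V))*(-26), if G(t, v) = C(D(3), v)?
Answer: -2756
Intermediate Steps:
V = 100 (V = 10² = 100)
G(t, v) = v
(1*(G(-4, -2)*(-3) + V))*(-26) = (1*(-2*(-3) + 100))*(-26) = (1*(6 + 100))*(-26) = (1*106)*(-26) = 106*(-26) = -2756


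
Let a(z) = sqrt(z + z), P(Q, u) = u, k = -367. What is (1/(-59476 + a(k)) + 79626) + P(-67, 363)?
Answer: 141476356696057/1768697655 - I*sqrt(734)/3537395310 ≈ 79989.0 - 7.6589e-9*I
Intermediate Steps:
a(z) = sqrt(2)*sqrt(z) (a(z) = sqrt(2*z) = sqrt(2)*sqrt(z))
(1/(-59476 + a(k)) + 79626) + P(-67, 363) = (1/(-59476 + sqrt(2)*sqrt(-367)) + 79626) + 363 = (1/(-59476 + sqrt(2)*(I*sqrt(367))) + 79626) + 363 = (1/(-59476 + I*sqrt(734)) + 79626) + 363 = (79626 + 1/(-59476 + I*sqrt(734))) + 363 = 79989 + 1/(-59476 + I*sqrt(734))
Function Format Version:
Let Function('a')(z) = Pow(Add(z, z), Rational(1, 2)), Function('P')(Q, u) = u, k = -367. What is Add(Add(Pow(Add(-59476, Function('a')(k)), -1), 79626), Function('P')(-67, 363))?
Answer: Add(Rational(141476356696057, 1768697655), Mul(Rational(-1, 3537395310), I, Pow(734, Rational(1, 2)))) ≈ Add(79989., Mul(-7.6589e-9, I))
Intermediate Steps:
Function('a')(z) = Mul(Pow(2, Rational(1, 2)), Pow(z, Rational(1, 2))) (Function('a')(z) = Pow(Mul(2, z), Rational(1, 2)) = Mul(Pow(2, Rational(1, 2)), Pow(z, Rational(1, 2))))
Add(Add(Pow(Add(-59476, Function('a')(k)), -1), 79626), Function('P')(-67, 363)) = Add(Add(Pow(Add(-59476, Mul(Pow(2, Rational(1, 2)), Pow(-367, Rational(1, 2)))), -1), 79626), 363) = Add(Add(Pow(Add(-59476, Mul(Pow(2, Rational(1, 2)), Mul(I, Pow(367, Rational(1, 2))))), -1), 79626), 363) = Add(Add(Pow(Add(-59476, Mul(I, Pow(734, Rational(1, 2)))), -1), 79626), 363) = Add(Add(79626, Pow(Add(-59476, Mul(I, Pow(734, Rational(1, 2)))), -1)), 363) = Add(79989, Pow(Add(-59476, Mul(I, Pow(734, Rational(1, 2)))), -1))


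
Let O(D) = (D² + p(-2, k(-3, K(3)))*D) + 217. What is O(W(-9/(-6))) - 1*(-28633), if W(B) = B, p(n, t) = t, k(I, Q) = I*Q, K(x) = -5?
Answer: 115499/4 ≈ 28875.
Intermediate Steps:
O(D) = 217 + D² + 15*D (O(D) = (D² + (-3*(-5))*D) + 217 = (D² + 15*D) + 217 = 217 + D² + 15*D)
O(W(-9/(-6))) - 1*(-28633) = (217 + (-9/(-6))² + 15*(-9/(-6))) - 1*(-28633) = (217 + (-9*(-⅙))² + 15*(-9*(-⅙))) + 28633 = (217 + (3/2)² + 15*(3/2)) + 28633 = (217 + 9/4 + 45/2) + 28633 = 967/4 + 28633 = 115499/4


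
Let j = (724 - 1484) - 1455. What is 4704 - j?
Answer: 6919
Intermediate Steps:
j = -2215 (j = -760 - 1455 = -2215)
4704 - j = 4704 - 1*(-2215) = 4704 + 2215 = 6919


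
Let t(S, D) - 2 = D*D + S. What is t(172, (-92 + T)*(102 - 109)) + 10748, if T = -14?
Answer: 561486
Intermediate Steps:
t(S, D) = 2 + S + D**2 (t(S, D) = 2 + (D*D + S) = 2 + (D**2 + S) = 2 + (S + D**2) = 2 + S + D**2)
t(172, (-92 + T)*(102 - 109)) + 10748 = (2 + 172 + ((-92 - 14)*(102 - 109))**2) + 10748 = (2 + 172 + (-106*(-7))**2) + 10748 = (2 + 172 + 742**2) + 10748 = (2 + 172 + 550564) + 10748 = 550738 + 10748 = 561486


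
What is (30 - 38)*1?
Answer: -8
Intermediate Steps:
(30 - 38)*1 = -8*1 = -8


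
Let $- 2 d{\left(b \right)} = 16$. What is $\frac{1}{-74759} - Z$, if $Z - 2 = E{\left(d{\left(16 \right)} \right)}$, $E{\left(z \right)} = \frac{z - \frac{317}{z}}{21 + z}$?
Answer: $- \frac{34464003}{7774936} \approx -4.4327$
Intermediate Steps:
$d{\left(b \right)} = -8$ ($d{\left(b \right)} = \left(- \frac{1}{2}\right) 16 = -8$)
$E{\left(z \right)} = \frac{z - \frac{317}{z}}{21 + z}$
$Z = \frac{461}{104}$ ($Z = 2 + \frac{-317 + \left(-8\right)^{2}}{\left(-8\right) \left(21 - 8\right)} = 2 - \frac{-317 + 64}{8 \cdot 13} = 2 - \frac{1}{104} \left(-253\right) = 2 + \frac{253}{104} = \frac{461}{104} \approx 4.4327$)
$\frac{1}{-74759} - Z = \frac{1}{-74759} - \frac{461}{104} = - \frac{1}{74759} - \frac{461}{104} = - \frac{34464003}{7774936}$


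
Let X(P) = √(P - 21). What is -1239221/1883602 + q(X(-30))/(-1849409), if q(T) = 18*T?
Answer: -1239221/1883602 - 18*I*√51/1849409 ≈ -0.6579 - 6.9506e-5*I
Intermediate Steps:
X(P) = √(-21 + P)
-1239221/1883602 + q(X(-30))/(-1849409) = -1239221/1883602 + (18*√(-21 - 30))/(-1849409) = -1239221*1/1883602 + (18*√(-51))*(-1/1849409) = -1239221/1883602 + (18*(I*√51))*(-1/1849409) = -1239221/1883602 + (18*I*√51)*(-1/1849409) = -1239221/1883602 - 18*I*√51/1849409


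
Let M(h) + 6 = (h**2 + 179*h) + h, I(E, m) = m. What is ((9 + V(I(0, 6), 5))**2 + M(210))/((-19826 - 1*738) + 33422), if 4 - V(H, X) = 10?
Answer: 27301/4286 ≈ 6.3698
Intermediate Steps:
V(H, X) = -6 (V(H, X) = 4 - 1*10 = 4 - 10 = -6)
M(h) = -6 + h**2 + 180*h (M(h) = -6 + ((h**2 + 179*h) + h) = -6 + (h**2 + 180*h) = -6 + h**2 + 180*h)
((9 + V(I(0, 6), 5))**2 + M(210))/((-19826 - 1*738) + 33422) = ((9 - 6)**2 + (-6 + 210**2 + 180*210))/((-19826 - 1*738) + 33422) = (3**2 + (-6 + 44100 + 37800))/((-19826 - 738) + 33422) = (9 + 81894)/(-20564 + 33422) = 81903/12858 = 81903*(1/12858) = 27301/4286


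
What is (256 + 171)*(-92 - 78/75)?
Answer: -993202/25 ≈ -39728.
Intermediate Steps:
(256 + 171)*(-92 - 78/75) = 427*(-92 - 78*1/75) = 427*(-92 - 26/25) = 427*(-2326/25) = -993202/25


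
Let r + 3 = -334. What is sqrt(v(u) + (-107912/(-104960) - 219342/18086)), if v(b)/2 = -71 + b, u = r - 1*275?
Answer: I*sqrt(180181582067595)/361720 ≈ 37.109*I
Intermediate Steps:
r = -337 (r = -3 - 334 = -337)
u = -612 (u = -337 - 1*275 = -337 - 275 = -612)
v(b) = -142 + 2*b (v(b) = 2*(-71 + b) = -142 + 2*b)
sqrt(v(u) + (-107912/(-104960) - 219342/18086)) = sqrt((-142 + 2*(-612)) + (-107912/(-104960) - 219342/18086)) = sqrt((-142 - 1224) + (-107912*(-1/104960) - 219342*1/18086)) = sqrt(-1366 + (329/320 - 109671/9043)) = sqrt(-1366 - 32119573/2893760) = sqrt(-3984995733/2893760) = I*sqrt(180181582067595)/361720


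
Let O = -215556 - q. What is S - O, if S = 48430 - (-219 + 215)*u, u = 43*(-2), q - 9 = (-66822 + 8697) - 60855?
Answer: 144671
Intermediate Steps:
q = -118971 (q = 9 + ((-66822 + 8697) - 60855) = 9 + (-58125 - 60855) = 9 - 118980 = -118971)
u = -86
S = 48086 (S = 48430 - (-219 + 215)*(-86) = 48430 - (-4)*(-86) = 48430 - 1*344 = 48430 - 344 = 48086)
O = -96585 (O = -215556 - 1*(-118971) = -215556 + 118971 = -96585)
S - O = 48086 - 1*(-96585) = 48086 + 96585 = 144671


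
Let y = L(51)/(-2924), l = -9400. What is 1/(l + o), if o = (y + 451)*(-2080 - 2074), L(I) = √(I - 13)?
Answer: -2012247492588/3788768240327321501 - 1518287*√38/3788768240327321501 ≈ -5.3111e-7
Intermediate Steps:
L(I) = √(-13 + I)
y = -√38/2924 (y = √(-13 + 51)/(-2924) = √38*(-1/2924) = -√38/2924 ≈ -0.0021082)
o = -1873454 + 2077*√38/1462 (o = (-√38/2924 + 451)*(-2080 - 2074) = (451 - √38/2924)*(-4154) = -1873454 + 2077*√38/1462 ≈ -1.8734e+6)
1/(l + o) = 1/(-9400 + (-1873454 + 2077*√38/1462)) = 1/(-1882854 + 2077*√38/1462)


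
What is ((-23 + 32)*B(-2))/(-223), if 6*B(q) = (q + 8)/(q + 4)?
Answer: -9/446 ≈ -0.020179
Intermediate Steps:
B(q) = (8 + q)/(6*(4 + q)) (B(q) = ((q + 8)/(q + 4))/6 = ((8 + q)/(4 + q))/6 = (8 + q)/(6*(4 + q)))
((-23 + 32)*B(-2))/(-223) = ((-23 + 32)*((8 - 2)/(6*(4 - 2))))/(-223) = -9*(1/6)*6/2/223 = -9*(1/6)*(1/2)*6/223 = -9/(223*2) = -1/223*9/2 = -9/446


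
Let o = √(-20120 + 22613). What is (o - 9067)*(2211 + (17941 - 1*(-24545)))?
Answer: -405267699 + 134091*√277 ≈ -4.0304e+8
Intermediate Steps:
o = 3*√277 (o = √2493 = 3*√277 ≈ 49.930)
(o - 9067)*(2211 + (17941 - 1*(-24545))) = (3*√277 - 9067)*(2211 + (17941 - 1*(-24545))) = (-9067 + 3*√277)*(2211 + (17941 + 24545)) = (-9067 + 3*√277)*(2211 + 42486) = (-9067 + 3*√277)*44697 = -405267699 + 134091*√277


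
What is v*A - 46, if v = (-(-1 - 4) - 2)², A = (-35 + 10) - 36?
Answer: -595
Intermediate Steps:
A = -61 (A = -25 - 36 = -61)
v = 9 (v = (-1*(-5) - 2)² = (5 - 2)² = 3² = 9)
v*A - 46 = 9*(-61) - 46 = -549 - 46 = -595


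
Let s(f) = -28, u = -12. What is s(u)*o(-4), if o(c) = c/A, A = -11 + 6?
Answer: -112/5 ≈ -22.400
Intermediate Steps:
A = -5
o(c) = -c/5 (o(c) = c/(-5) = c*(-⅕) = -c/5)
s(u)*o(-4) = -(-28)*(-4)/5 = -28*⅘ = -112/5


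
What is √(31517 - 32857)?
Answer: 2*I*√335 ≈ 36.606*I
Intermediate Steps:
√(31517 - 32857) = √(-1340) = 2*I*√335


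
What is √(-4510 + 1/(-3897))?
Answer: I*√7610178943/1299 ≈ 67.156*I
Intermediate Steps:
√(-4510 + 1/(-3897)) = √(-4510 - 1/3897) = √(-17575471/3897) = I*√7610178943/1299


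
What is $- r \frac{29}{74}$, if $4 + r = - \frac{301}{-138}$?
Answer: $\frac{7279}{10212} \approx 0.71279$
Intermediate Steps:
$r = - \frac{251}{138}$ ($r = -4 - \frac{301}{-138} = -4 - - \frac{301}{138} = -4 + \frac{301}{138} = - \frac{251}{138} \approx -1.8188$)
$- r \frac{29}{74} = - \frac{\left(-251\right) \frac{29}{74}}{138} = - \frac{\left(-251\right) 29 \cdot \frac{1}{74}}{138} = - \frac{\left(-251\right) 29}{138 \cdot 74} = \left(-1\right) \left(- \frac{7279}{10212}\right) = \frac{7279}{10212}$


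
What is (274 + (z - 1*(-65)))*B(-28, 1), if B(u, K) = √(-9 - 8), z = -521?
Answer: -182*I*√17 ≈ -750.41*I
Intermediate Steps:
B(u, K) = I*√17 (B(u, K) = √(-17) = I*√17)
(274 + (z - 1*(-65)))*B(-28, 1) = (274 + (-521 - 1*(-65)))*(I*√17) = (274 + (-521 + 65))*(I*√17) = (274 - 456)*(I*√17) = -182*I*√17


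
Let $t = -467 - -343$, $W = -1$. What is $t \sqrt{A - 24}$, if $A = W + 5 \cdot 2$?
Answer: $- 124 i \sqrt{15} \approx - 480.25 i$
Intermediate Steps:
$A = 9$ ($A = -1 + 5 \cdot 2 = -1 + 10 = 9$)
$t = -124$ ($t = -467 + 343 = -124$)
$t \sqrt{A - 24} = - 124 \sqrt{9 - 24} = - 124 \sqrt{-15} = - 124 i \sqrt{15}$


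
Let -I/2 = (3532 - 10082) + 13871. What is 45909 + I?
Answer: 31267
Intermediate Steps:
I = -14642 (I = -2*((3532 - 10082) + 13871) = -2*(-6550 + 13871) = -2*7321 = -14642)
45909 + I = 45909 - 14642 = 31267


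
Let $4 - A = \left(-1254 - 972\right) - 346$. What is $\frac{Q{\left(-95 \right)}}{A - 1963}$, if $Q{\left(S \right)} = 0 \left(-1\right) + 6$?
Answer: $\frac{6}{613} \approx 0.0097879$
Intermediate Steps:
$A = 2576$ ($A = 4 - \left(\left(-1254 - 972\right) - 346\right) = 4 - \left(-2226 - 346\right) = 4 - -2572 = 4 + 2572 = 2576$)
$Q{\left(S \right)} = 6$ ($Q{\left(S \right)} = 0 + 6 = 6$)
$\frac{Q{\left(-95 \right)}}{A - 1963} = \frac{6}{2576 - 1963} = \frac{6}{613}$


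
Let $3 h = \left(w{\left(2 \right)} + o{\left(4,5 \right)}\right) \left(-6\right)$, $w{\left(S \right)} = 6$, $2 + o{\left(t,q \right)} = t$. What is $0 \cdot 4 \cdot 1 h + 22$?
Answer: $22$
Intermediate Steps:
$o{\left(t,q \right)} = -2 + t$
$h = -16$ ($h = \frac{\left(6 + \left(-2 + 4\right)\right) \left(-6\right)}{3} = \frac{\left(6 + 2\right) \left(-6\right)}{3} = \frac{8 \left(-6\right)}{3} = \frac{1}{3} \left(-48\right) = -16$)
$0 \cdot 4 \cdot 1 h + 22 = 0 \cdot 4 \cdot 1 \left(-16\right) + 22 = 0 \cdot 1 \left(-16\right) + 22 = 0 \left(-16\right) + 22 = 0 + 22 = 22$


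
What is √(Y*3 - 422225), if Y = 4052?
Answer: 11*I*√3389 ≈ 640.37*I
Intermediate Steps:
√(Y*3 - 422225) = √(4052*3 - 422225) = √(12156 - 422225) = √(-410069) = 11*I*√3389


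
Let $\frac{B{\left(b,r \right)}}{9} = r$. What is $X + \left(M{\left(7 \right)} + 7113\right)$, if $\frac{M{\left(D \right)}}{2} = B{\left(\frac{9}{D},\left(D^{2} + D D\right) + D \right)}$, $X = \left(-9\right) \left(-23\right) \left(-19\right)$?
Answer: $5070$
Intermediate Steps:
$X = -3933$ ($X = 207 \left(-19\right) = -3933$)
$B{\left(b,r \right)} = 9 r$
$M{\left(D \right)} = 18 D + 36 D^{2}$ ($M{\left(D \right)} = 2 \cdot 9 \left(\left(D^{2} + D D\right) + D\right) = 2 \cdot 9 \left(\left(D^{2} + D^{2}\right) + D\right) = 2 \cdot 9 \left(2 D^{2} + D\right) = 2 \cdot 9 \left(D + 2 D^{2}\right) = 2 \left(9 D + 18 D^{2}\right) = 18 D + 36 D^{2}$)
$X + \left(M{\left(7 \right)} + 7113\right) = -3933 + \left(18 \cdot 7 \left(1 + 2 \cdot 7\right) + 7113\right) = -3933 + \left(18 \cdot 7 \left(1 + 14\right) + 7113\right) = -3933 + \left(18 \cdot 7 \cdot 15 + 7113\right) = -3933 + \left(1890 + 7113\right) = -3933 + 9003 = 5070$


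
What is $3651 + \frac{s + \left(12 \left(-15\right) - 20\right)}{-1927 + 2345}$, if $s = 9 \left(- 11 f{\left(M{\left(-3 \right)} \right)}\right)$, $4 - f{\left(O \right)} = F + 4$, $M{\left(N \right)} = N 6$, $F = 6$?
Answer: $\frac{763256}{209} \approx 3651.9$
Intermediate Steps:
$M{\left(N \right)} = 6 N$
$f{\left(O \right)} = -6$ ($f{\left(O \right)} = 4 - \left(6 + 4\right) = 4 - 10 = -6$)
$s = 594$ ($s = 9 \left(\left(-11\right) \left(-6\right)\right) = 9 \cdot 66 = 594$)
$3651 + \frac{s + \left(12 \left(-15\right) - 20\right)}{-1927 + 2345} = 3651 + \frac{594 + \left(12 \left(-15\right) - 20\right)}{-1927 + 2345} = 3651 + \frac{594 - 200}{418} = 3651 + \left(594 - 200\right) \frac{1}{418} = 3651 + 394 \cdot \frac{1}{418} = 3651 + \frac{197}{209} = \frac{763256}{209}$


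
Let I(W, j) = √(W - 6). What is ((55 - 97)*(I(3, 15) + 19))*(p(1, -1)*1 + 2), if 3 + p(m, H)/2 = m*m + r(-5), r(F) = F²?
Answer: -38304 - 2016*I*√3 ≈ -38304.0 - 3491.8*I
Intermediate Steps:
I(W, j) = √(-6 + W)
p(m, H) = 44 + 2*m² (p(m, H) = -6 + 2*(m*m + (-5)²) = -6 + 2*(m² + 25) = -6 + 2*(25 + m²) = -6 + (50 + 2*m²) = 44 + 2*m²)
((55 - 97)*(I(3, 15) + 19))*(p(1, -1)*1 + 2) = ((55 - 97)*(√(-6 + 3) + 19))*((44 + 2*1²)*1 + 2) = (-42*(√(-3) + 19))*((44 + 2*1)*1 + 2) = (-42*(I*√3 + 19))*((44 + 2)*1 + 2) = (-42*(19 + I*√3))*(46*1 + 2) = (-798 - 42*I*√3)*(46 + 2) = (-798 - 42*I*√3)*48 = -38304 - 2016*I*√3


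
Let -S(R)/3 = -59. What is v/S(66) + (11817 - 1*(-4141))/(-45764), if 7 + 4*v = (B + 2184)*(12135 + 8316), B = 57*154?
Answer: 2564884660489/8100228 ≈ 3.1664e+5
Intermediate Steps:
S(R) = 177 (S(R) = -3*(-59) = 177)
B = 8778
v = 224183855/4 (v = -7/4 + ((8778 + 2184)*(12135 + 8316))/4 = -7/4 + (10962*20451)/4 = -7/4 + (¼)*224183862 = -7/4 + 112091931/2 = 224183855/4 ≈ 5.6046e+7)
v/S(66) + (11817 - 1*(-4141))/(-45764) = (224183855/4)/177 + (11817 - 1*(-4141))/(-45764) = (224183855/4)*(1/177) + (11817 + 4141)*(-1/45764) = 224183855/708 + 15958*(-1/45764) = 224183855/708 - 7979/22882 = 2564884660489/8100228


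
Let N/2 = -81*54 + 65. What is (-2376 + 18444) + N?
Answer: 7450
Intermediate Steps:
N = -8618 (N = 2*(-81*54 + 65) = 2*(-4374 + 65) = 2*(-4309) = -8618)
(-2376 + 18444) + N = (-2376 + 18444) - 8618 = 16068 - 8618 = 7450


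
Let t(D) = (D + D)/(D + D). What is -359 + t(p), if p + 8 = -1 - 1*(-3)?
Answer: -358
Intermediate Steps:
p = -6 (p = -8 + (-1 - 1*(-3)) = -8 + (-1 + 3) = -8 + 2 = -6)
t(D) = 1 (t(D) = (2*D)/((2*D)) = (2*D)*(1/(2*D)) = 1)
-359 + t(p) = -359 + 1 = -358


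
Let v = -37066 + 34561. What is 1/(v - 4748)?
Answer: -1/7253 ≈ -0.00013787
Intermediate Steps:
v = -2505
1/(v - 4748) = 1/(-2505 - 4748) = 1/(-7253) = -1/7253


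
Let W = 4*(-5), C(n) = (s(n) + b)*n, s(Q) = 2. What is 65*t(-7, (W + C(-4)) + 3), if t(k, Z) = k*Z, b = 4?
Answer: 18655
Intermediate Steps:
C(n) = 6*n (C(n) = (2 + 4)*n = 6*n)
W = -20
t(k, Z) = Z*k
65*t(-7, (W + C(-4)) + 3) = 65*(((-20 + 6*(-4)) + 3)*(-7)) = 65*(((-20 - 24) + 3)*(-7)) = 65*((-44 + 3)*(-7)) = 65*(-41*(-7)) = 65*287 = 18655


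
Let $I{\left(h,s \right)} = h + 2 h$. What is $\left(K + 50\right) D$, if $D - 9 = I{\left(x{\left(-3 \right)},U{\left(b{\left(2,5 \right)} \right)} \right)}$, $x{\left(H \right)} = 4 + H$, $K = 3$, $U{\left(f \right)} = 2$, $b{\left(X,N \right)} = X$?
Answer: $636$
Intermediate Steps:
$I{\left(h,s \right)} = 3 h$
$D = 12$ ($D = 9 + 3 \left(4 - 3\right) = 9 + 3 \cdot 1 = 9 + 3 = 12$)
$\left(K + 50\right) D = \left(3 + 50\right) 12 = 53 \cdot 12 = 636$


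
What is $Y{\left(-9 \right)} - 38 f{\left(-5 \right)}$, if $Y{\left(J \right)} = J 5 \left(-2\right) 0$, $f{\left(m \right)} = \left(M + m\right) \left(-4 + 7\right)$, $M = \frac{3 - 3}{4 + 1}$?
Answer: $570$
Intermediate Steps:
$M = 0$ ($M = \frac{0}{5} = 0 \cdot \frac{1}{5} = 0$)
$f{\left(m \right)} = 3 m$ ($f{\left(m \right)} = \left(0 + m\right) \left(-4 + 7\right) = m 3 = 3 m$)
$Y{\left(J \right)} = 0$ ($Y{\left(J \right)} = J \left(-10\right) 0 = - 10 J 0 = 0$)
$Y{\left(-9 \right)} - 38 f{\left(-5 \right)} = 0 - 38 \cdot 3 \left(-5\right) = 0 - -570 = 0 + 570 = 570$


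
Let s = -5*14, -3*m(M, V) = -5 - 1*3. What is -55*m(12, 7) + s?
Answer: -650/3 ≈ -216.67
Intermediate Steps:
m(M, V) = 8/3 (m(M, V) = -(-5 - 1*3)/3 = -(-5 - 3)/3 = -⅓*(-8) = 8/3)
s = -70
-55*m(12, 7) + s = -55*8/3 - 70 = -440/3 - 70 = -650/3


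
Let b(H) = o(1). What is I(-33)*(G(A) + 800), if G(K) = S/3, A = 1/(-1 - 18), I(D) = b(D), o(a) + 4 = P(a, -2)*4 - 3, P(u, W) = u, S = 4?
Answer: -2404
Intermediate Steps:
o(a) = -7 + 4*a (o(a) = -4 + (a*4 - 3) = -4 + (4*a - 3) = -4 + (-3 + 4*a) = -7 + 4*a)
b(H) = -3 (b(H) = -7 + 4*1 = -7 + 4 = -3)
I(D) = -3
A = -1/19 (A = 1/(-19) = -1/19 ≈ -0.052632)
G(K) = 4/3
I(-33)*(G(A) + 800) = -3*(4/3 + 800) = -3*2404/3 = -2404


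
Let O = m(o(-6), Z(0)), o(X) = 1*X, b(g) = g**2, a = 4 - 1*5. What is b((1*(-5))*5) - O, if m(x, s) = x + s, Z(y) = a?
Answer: 632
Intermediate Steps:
a = -1 (a = 4 - 5 = -1)
Z(y) = -1
o(X) = X
m(x, s) = s + x
O = -7 (O = -1 - 6 = -7)
b((1*(-5))*5) - O = ((1*(-5))*5)**2 - 1*(-7) = (-5*5)**2 + 7 = (-25)**2 + 7 = 625 + 7 = 632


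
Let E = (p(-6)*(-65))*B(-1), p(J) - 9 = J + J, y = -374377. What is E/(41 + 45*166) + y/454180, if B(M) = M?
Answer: -2900510747/3411345980 ≈ -0.85025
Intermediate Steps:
p(J) = 9 + 2*J (p(J) = 9 + (J + J) = 9 + 2*J)
E = -195 (E = ((9 + 2*(-6))*(-65))*(-1) = ((9 - 12)*(-65))*(-1) = -3*(-65)*(-1) = 195*(-1) = -195)
E/(41 + 45*166) + y/454180 = -195/(41 + 45*166) - 374377/454180 = -195/(41 + 7470) - 374377*1/454180 = -195/7511 - 374377/454180 = -2900510747/3411345980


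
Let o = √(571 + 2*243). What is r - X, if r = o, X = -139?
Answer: 139 + √1057 ≈ 171.51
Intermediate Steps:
o = √1057 (o = √(571 + 486) = √1057 ≈ 32.512)
r = √1057 ≈ 32.512
r - X = √1057 - 1*(-139) = √1057 + 139 = 139 + √1057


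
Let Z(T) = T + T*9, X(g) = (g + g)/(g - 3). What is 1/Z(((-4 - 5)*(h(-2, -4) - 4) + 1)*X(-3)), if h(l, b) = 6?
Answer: -1/170 ≈ -0.0058824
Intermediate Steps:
X(g) = 2*g/(-3 + g) (X(g) = (2*g)/(-3 + g) = 2*g/(-3 + g))
Z(T) = 10*T (Z(T) = T + 9*T = 10*T)
1/Z(((-4 - 5)*(h(-2, -4) - 4) + 1)*X(-3)) = 1/(10*(((-4 - 5)*(6 - 4) + 1)*(2*(-3)/(-3 - 3)))) = 1/(10*((-9*2 + 1)*(2*(-3)/(-6)))) = 1/(10*((-18 + 1)*(2*(-3)*(-⅙)))) = 1/(10*(-17*1)) = 1/(10*(-17)) = 1/(-170) = -1/170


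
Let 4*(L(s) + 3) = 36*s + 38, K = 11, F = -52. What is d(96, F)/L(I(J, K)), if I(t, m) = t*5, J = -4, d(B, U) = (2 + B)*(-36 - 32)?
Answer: 13328/347 ≈ 38.409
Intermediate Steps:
d(B, U) = -136 - 68*B (d(B, U) = (2 + B)*(-68) = -136 - 68*B)
I(t, m) = 5*t
L(s) = 13/2 + 9*s (L(s) = -3 + (36*s + 38)/4 = -3 + (38 + 36*s)/4 = -3 + (19/2 + 9*s) = 13/2 + 9*s)
d(96, F)/L(I(J, K)) = (-136 - 68*96)/(13/2 + 9*(5*(-4))) = (-136 - 6528)/(13/2 + 9*(-20)) = -6664/(13/2 - 180) = -6664/(-347/2) = -6664*(-2/347) = 13328/347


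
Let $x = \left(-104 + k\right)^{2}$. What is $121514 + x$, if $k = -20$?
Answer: $136890$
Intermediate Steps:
$x = 15376$ ($x = \left(-104 - 20\right)^{2} = \left(-124\right)^{2} = 15376$)
$121514 + x = 121514 + 15376 = 136890$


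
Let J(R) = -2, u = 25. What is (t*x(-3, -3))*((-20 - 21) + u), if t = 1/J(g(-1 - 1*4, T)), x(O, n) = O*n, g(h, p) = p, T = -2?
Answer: 72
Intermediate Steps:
t = -½ (t = 1/(-2) = -½ ≈ -0.50000)
(t*x(-3, -3))*((-20 - 21) + u) = (-(-3)*(-3)/2)*((-20 - 21) + 25) = (-½*9)*(-41 + 25) = -9/2*(-16) = 72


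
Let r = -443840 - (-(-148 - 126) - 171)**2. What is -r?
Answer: 454449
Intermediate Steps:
r = -454449 (r = -443840 - (-1*(-274) - 171)**2 = -443840 - (274 - 171)**2 = -443840 - 1*103**2 = -443840 - 1*10609 = -443840 - 10609 = -454449)
-r = -1*(-454449) = 454449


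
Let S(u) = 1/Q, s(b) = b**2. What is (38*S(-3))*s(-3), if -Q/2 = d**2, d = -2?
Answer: -171/4 ≈ -42.750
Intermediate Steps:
Q = -8 (Q = -2*(-2)**2 = -2*4 = -8)
S(u) = -1/8 (S(u) = 1/(-8) = -1/8)
(38*S(-3))*s(-3) = (38*(-1/8))*(-3)**2 = -19/4*9 = -171/4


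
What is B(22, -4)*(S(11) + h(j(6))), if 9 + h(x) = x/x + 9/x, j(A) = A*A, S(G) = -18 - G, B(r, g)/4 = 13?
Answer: -1911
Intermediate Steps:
B(r, g) = 52 (B(r, g) = 4*13 = 52)
j(A) = A**2
h(x) = -8 + 9/x (h(x) = -9 + (x/x + 9/x) = -9 + (1 + 9/x) = -8 + 9/x)
B(22, -4)*(S(11) + h(j(6))) = 52*((-18 - 1*11) + (-8 + 9/(6**2))) = 52*((-18 - 11) + (-8 + 9/36)) = 52*(-29 + (-8 + 9*(1/36))) = 52*(-29 + (-8 + 1/4)) = 52*(-29 - 31/4) = 52*(-147/4) = -1911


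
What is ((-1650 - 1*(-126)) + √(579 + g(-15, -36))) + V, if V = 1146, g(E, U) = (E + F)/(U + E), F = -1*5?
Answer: -378 + √1506999/51 ≈ -353.93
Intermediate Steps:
F = -5
g(E, U) = (-5 + E)/(E + U) (g(E, U) = (E - 5)/(U + E) = (-5 + E)/(E + U))
((-1650 - 1*(-126)) + √(579 + g(-15, -36))) + V = ((-1650 - 1*(-126)) + √(579 + (-5 - 15)/(-15 - 36))) + 1146 = ((-1650 + 126) + √(579 - 20/(-51))) + 1146 = (-1524 + √(579 - 1/51*(-20))) + 1146 = (-1524 + √(579 + 20/51)) + 1146 = (-1524 + √(29549/51)) + 1146 = (-1524 + √1506999/51) + 1146 = -378 + √1506999/51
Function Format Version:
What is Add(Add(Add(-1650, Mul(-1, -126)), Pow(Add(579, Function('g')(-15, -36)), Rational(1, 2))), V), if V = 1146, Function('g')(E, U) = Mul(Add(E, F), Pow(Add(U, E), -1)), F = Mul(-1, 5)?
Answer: Add(-378, Mul(Rational(1, 51), Pow(1506999, Rational(1, 2)))) ≈ -353.93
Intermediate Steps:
F = -5
Function('g')(E, U) = Mul(Pow(Add(E, U), -1), Add(-5, E)) (Function('g')(E, U) = Mul(Add(E, -5), Pow(Add(U, E), -1)) = Mul(Add(-5, E), Pow(Add(E, U), -1)) = Mul(Pow(Add(E, U), -1), Add(-5, E)))
Add(Add(Add(-1650, Mul(-1, -126)), Pow(Add(579, Function('g')(-15, -36)), Rational(1, 2))), V) = Add(Add(Add(-1650, Mul(-1, -126)), Pow(Add(579, Mul(Pow(Add(-15, -36), -1), Add(-5, -15))), Rational(1, 2))), 1146) = Add(Add(Add(-1650, 126), Pow(Add(579, Mul(Pow(-51, -1), -20)), Rational(1, 2))), 1146) = Add(Add(-1524, Pow(Add(579, Mul(Rational(-1, 51), -20)), Rational(1, 2))), 1146) = Add(Add(-1524, Pow(Add(579, Rational(20, 51)), Rational(1, 2))), 1146) = Add(Add(-1524, Pow(Rational(29549, 51), Rational(1, 2))), 1146) = Add(Add(-1524, Mul(Rational(1, 51), Pow(1506999, Rational(1, 2)))), 1146) = Add(-378, Mul(Rational(1, 51), Pow(1506999, Rational(1, 2))))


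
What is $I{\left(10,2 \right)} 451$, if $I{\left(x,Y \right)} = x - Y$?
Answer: $3608$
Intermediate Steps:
$I{\left(10,2 \right)} 451 = \left(10 - 2\right) 451 = 8 \cdot 451 = 3608$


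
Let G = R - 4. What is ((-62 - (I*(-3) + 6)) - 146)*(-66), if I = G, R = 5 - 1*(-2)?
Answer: 13530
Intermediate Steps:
R = 7 (R = 5 + 2 = 7)
G = 3 (G = 7 - 4 = 3)
I = 3
((-62 - (I*(-3) + 6)) - 146)*(-66) = ((-62 - (3*(-3) + 6)) - 146)*(-66) = ((-62 - (-9 + 6)) - 146)*(-66) = ((-62 - 1*(-3)) - 146)*(-66) = ((-62 + 3) - 146)*(-66) = (-59 - 146)*(-66) = -205*(-66) = 13530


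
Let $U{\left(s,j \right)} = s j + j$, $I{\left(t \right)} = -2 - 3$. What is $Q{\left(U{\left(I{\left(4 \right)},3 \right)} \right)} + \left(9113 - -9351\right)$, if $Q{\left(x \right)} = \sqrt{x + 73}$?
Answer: $18464 + \sqrt{61} \approx 18472.0$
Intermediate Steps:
$I{\left(t \right)} = -5$
$U{\left(s,j \right)} = j + j s$ ($U{\left(s,j \right)} = j s + j = j + j s$)
$Q{\left(x \right)} = \sqrt{73 + x}$
$Q{\left(U{\left(I{\left(4 \right)},3 \right)} \right)} + \left(9113 - -9351\right) = \sqrt{73 + 3 \left(1 - 5\right)} + \left(9113 - -9351\right) = \sqrt{73 + 3 \left(-4\right)} + \left(9113 + 9351\right) = \sqrt{73 - 12} + 18464 = \sqrt{61} + 18464 = 18464 + \sqrt{61}$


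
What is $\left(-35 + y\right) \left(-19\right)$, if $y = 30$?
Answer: $95$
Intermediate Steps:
$\left(-35 + y\right) \left(-19\right) = \left(-35 + 30\right) \left(-19\right) = \left(-5\right) \left(-19\right) = 95$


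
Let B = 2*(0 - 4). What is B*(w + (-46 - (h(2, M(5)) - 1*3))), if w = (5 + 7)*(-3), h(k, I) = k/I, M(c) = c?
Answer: 3176/5 ≈ 635.20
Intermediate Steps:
w = -36 (w = 12*(-3) = -36)
B = -8 (B = 2*(-4) = -8)
B*(w + (-46 - (h(2, M(5)) - 1*3))) = -8*(-36 + (-46 - (2/5 - 1*3))) = -8*(-36 + (-46 - (2*(⅕) - 3))) = -8*(-36 + (-46 - (⅖ - 3))) = -8*(-36 + (-46 - 1*(-13/5))) = -8*(-36 + (-46 + 13/5)) = -8*(-36 - 217/5) = -8*(-397/5) = 3176/5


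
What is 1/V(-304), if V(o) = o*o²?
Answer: -1/28094464 ≈ -3.5594e-8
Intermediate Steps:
V(o) = o³
1/V(-304) = 1/((-304)³) = 1/(-28094464) = -1/28094464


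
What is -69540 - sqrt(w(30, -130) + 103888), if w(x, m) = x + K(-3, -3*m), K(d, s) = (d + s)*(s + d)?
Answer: -69540 - sqrt(253687) ≈ -70044.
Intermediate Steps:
K(d, s) = (d + s)**2 (K(d, s) = (d + s)*(d + s) = (d + s)**2)
w(x, m) = x + (-3 - 3*m)**2
-69540 - sqrt(w(30, -130) + 103888) = -69540 - sqrt((30 + 9*(1 - 130)**2) + 103888) = -69540 - sqrt((30 + 9*(-129)**2) + 103888) = -69540 - sqrt((30 + 9*16641) + 103888) = -69540 - sqrt((30 + 149769) + 103888) = -69540 - sqrt(149799 + 103888) = -69540 - sqrt(253687)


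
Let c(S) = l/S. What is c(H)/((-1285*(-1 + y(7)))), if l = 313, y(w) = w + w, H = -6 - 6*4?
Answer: 313/501150 ≈ 0.00062456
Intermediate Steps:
H = -30 (H = -6 - 24 = -30)
y(w) = 2*w
c(S) = 313/S
c(H)/((-1285*(-1 + y(7)))) = (313/(-30))/((-1285*(-1 + 2*7))) = (313*(-1/30))/((-1285*(-1 + 14))) = -313/(30*((-1285*13))) = -313/30/(-16705) = -313/30*(-1/16705) = 313/501150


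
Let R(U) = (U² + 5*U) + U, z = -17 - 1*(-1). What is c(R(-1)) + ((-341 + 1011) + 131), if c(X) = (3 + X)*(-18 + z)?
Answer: 869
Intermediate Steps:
z = -16 (z = -17 + 1 = -16)
R(U) = U² + 6*U
c(X) = -102 - 34*X (c(X) = (3 + X)*(-18 - 16) = (3 + X)*(-34) = -102 - 34*X)
c(R(-1)) + ((-341 + 1011) + 131) = (-102 - (-34)*(6 - 1)) + ((-341 + 1011) + 131) = (-102 - (-34)*5) + (670 + 131) = (-102 - 34*(-5)) + 801 = (-102 + 170) + 801 = 68 + 801 = 869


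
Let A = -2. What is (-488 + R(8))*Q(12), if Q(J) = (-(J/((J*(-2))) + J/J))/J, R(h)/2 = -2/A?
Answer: 81/4 ≈ 20.250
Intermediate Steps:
R(h) = 2 (R(h) = 2*(-2/(-2)) = 2*(-2*(-1/2)) = 2*1 = 2)
Q(J) = -1/(2*J) (Q(J) = (-(J/((-2*J)) + 1))/J = (-(J*(-1/(2*J)) + 1))/J = (-(-1/2 + 1))/J = (-1*1/2)/J = -1/(2*J))
(-488 + R(8))*Q(12) = (-488 + 2)*(-1/2/12) = -(-243)/12 = -486*(-1/24) = 81/4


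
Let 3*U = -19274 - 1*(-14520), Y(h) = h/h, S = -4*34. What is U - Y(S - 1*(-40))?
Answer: -4757/3 ≈ -1585.7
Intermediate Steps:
S = -136
Y(h) = 1
U = -4754/3 (U = (-19274 - 1*(-14520))/3 = (-19274 + 14520)/3 = (⅓)*(-4754) = -4754/3 ≈ -1584.7)
U - Y(S - 1*(-40)) = -4754/3 - 1*1 = -4754/3 - 1 = -4757/3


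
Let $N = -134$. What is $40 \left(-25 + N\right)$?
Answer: $-6360$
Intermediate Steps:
$40 \left(-25 + N\right) = 40 \left(-25 - 134\right) = 40 \left(-159\right) = -6360$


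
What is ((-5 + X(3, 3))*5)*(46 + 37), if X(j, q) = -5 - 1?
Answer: -4565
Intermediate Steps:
X(j, q) = -6
((-5 + X(3, 3))*5)*(46 + 37) = ((-5 - 6)*5)*(46 + 37) = -11*5*83 = -55*83 = -4565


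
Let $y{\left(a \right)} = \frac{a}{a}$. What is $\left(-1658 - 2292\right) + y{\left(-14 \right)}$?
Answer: $-3949$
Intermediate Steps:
$y{\left(a \right)} = 1$
$\left(-1658 - 2292\right) + y{\left(-14 \right)} = \left(-1658 - 2292\right) + 1 = -3950 + 1 = -3949$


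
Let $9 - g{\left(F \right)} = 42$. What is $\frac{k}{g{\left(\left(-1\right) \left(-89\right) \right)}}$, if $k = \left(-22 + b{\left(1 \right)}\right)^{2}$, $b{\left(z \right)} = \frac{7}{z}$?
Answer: $- \frac{75}{11} \approx -6.8182$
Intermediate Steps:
$g{\left(F \right)} = -33$ ($g{\left(F \right)} = 9 - 42 = -33$)
$k = 225$ ($k = \left(-22 + \frac{7}{1}\right)^{2} = \left(-22 + 7 \cdot 1\right)^{2} = \left(-22 + 7\right)^{2} = \left(-15\right)^{2} = 225$)
$\frac{k}{g{\left(\left(-1\right) \left(-89\right) \right)}} = \frac{225}{-33} = 225 \left(- \frac{1}{33}\right) = - \frac{75}{11}$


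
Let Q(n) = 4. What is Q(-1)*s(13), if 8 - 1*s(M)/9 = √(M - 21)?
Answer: 288 - 72*I*√2 ≈ 288.0 - 101.82*I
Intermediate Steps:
s(M) = 72 - 9*√(-21 + M) (s(M) = 72 - 9*√(M - 21) = 72 - 9*√(-21 + M))
Q(-1)*s(13) = 4*(72 - 9*√(-21 + 13)) = 4*(72 - 18*I*√2) = 288 - 72*I*√2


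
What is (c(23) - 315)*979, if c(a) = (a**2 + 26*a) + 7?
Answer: 801801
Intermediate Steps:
c(a) = 7 + a**2 + 26*a
(c(23) - 315)*979 = ((7 + 23**2 + 26*23) - 315)*979 = ((7 + 529 + 598) - 315)*979 = (1134 - 315)*979 = 819*979 = 801801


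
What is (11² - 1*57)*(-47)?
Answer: -3008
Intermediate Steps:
(11² - 1*57)*(-47) = (121 - 57)*(-47) = 64*(-47) = -3008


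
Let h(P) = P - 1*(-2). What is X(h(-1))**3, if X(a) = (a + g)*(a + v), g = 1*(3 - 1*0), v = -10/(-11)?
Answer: 592704/1331 ≈ 445.31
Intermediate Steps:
h(P) = 2 + P (h(P) = P + 2 = 2 + P)
v = 10/11 (v = -10*(-1/11) = 10/11 ≈ 0.90909)
g = 3 (g = 1*(3 + 0) = 1*3 = 3)
X(a) = (3 + a)*(10/11 + a) (X(a) = (a + 3)*(a + 10/11) = (3 + a)*(10/11 + a))
X(h(-1))**3 = (30/11 + (2 - 1)**2 + 43*(2 - 1)/11)**3 = (30/11 + 1**2 + (43/11)*1)**3 = (30/11 + 1 + 43/11)**3 = (84/11)**3 = 592704/1331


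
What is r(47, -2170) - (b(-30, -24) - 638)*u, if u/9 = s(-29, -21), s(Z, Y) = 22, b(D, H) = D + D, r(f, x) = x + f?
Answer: 136081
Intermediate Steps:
r(f, x) = f + x
b(D, H) = 2*D
u = 198 (u = 9*22 = 198)
r(47, -2170) - (b(-30, -24) - 638)*u = (47 - 2170) - (2*(-30) - 638)*198 = -2123 - (-60 - 638)*198 = -2123 - (-698)*198 = -2123 - 1*(-138204) = -2123 + 138204 = 136081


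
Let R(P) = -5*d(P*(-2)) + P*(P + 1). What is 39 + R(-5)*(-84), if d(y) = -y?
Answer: -5841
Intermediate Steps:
R(P) = -10*P + P*(1 + P) (R(P) = -(-5)*P*(-2) + P*(P + 1) = -(-5)*(-2*P) + P*(1 + P) = -10*P + P*(1 + P))
39 + R(-5)*(-84) = 39 - 5*(-9 - 5)*(-84) = 39 - 5*(-14)*(-84) = 39 + 70*(-84) = 39 - 5880 = -5841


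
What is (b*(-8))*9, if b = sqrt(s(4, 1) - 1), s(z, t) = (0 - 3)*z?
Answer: -72*I*sqrt(13) ≈ -259.6*I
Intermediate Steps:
s(z, t) = -3*z
b = I*sqrt(13) (b = sqrt(-3*4 - 1) = sqrt(-12 - 1) = sqrt(-13) = I*sqrt(13) ≈ 3.6056*I)
(b*(-8))*9 = ((I*sqrt(13))*(-8))*9 = -8*I*sqrt(13)*9 = -72*I*sqrt(13)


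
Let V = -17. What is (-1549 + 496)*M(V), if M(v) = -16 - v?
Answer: -1053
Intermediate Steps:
(-1549 + 496)*M(V) = (-1549 + 496)*(-16 - 1*(-17)) = -1053*(-16 + 17) = -1053*1 = -1053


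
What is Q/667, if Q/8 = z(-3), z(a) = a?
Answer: -24/667 ≈ -0.035982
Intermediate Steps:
Q = -24 (Q = 8*(-3) = -24)
Q/667 = -24/667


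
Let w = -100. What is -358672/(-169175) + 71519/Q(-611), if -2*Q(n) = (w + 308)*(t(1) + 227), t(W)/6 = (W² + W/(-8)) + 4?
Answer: -101624721/180340550 ≈ -0.56352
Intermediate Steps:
t(W) = 24 + 6*W² - 3*W/4 (t(W) = 6*((W² + W/(-8)) + 4) = 6*((W² - W/8) + 4) = 6*(4 + W² - W/8) = 24 + 6*W² - 3*W/4)
Q(n) = -26650 (Q(n) = -(-100 + 308)*((24 + 6*1² - ¾*1) + 227)/2 = -104*((24 + 6*1 - ¾) + 227) = -104*((24 + 6 - ¾) + 227) = -104*(117/4 + 227) = -104*1025/4 = -½*53300 = -26650)
-358672/(-169175) + 71519/Q(-611) = -358672/(-169175) + 71519/(-26650) = -358672*(-1/169175) + 71519*(-1/26650) = 358672/169175 - 71519/26650 = -101624721/180340550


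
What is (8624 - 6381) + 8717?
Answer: 10960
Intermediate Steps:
(8624 - 6381) + 8717 = 2243 + 8717 = 10960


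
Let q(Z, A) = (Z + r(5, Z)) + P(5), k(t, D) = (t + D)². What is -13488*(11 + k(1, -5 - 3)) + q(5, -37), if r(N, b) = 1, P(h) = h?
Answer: -809269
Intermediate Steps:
k(t, D) = (D + t)²
q(Z, A) = 6 + Z (q(Z, A) = (Z + 1) + 5 = (1 + Z) + 5 = 6 + Z)
-13488*(11 + k(1, -5 - 3)) + q(5, -37) = -13488*(11 + ((-5 - 3) + 1)²) + (6 + 5) = -13488*(11 + (-8 + 1)²) + 11 = -13488*(11 + (-7)²) + 11 = -13488*(11 + 49) + 11 = -13488*60 + 11 = -1124*720 + 11 = -809280 + 11 = -809269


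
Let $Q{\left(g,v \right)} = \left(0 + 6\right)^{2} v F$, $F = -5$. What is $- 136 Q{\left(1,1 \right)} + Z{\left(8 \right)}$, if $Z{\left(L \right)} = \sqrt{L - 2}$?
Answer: $24480 + \sqrt{6} \approx 24482.0$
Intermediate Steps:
$Z{\left(L \right)} = \sqrt{-2 + L}$
$Q{\left(g,v \right)} = - 180 v$ ($Q{\left(g,v \right)} = \left(0 + 6\right)^{2} v \left(-5\right) = 6^{2} v \left(-5\right) = 36 v \left(-5\right) = - 180 v$)
$- 136 Q{\left(1,1 \right)} + Z{\left(8 \right)} = - 136 \left(\left(-180\right) 1\right) + \sqrt{-2 + 8} = \left(-136\right) \left(-180\right) + \sqrt{6} = 24480 + \sqrt{6}$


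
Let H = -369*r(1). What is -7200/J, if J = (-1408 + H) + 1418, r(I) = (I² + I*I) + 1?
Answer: 7200/1097 ≈ 6.5634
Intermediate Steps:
r(I) = 1 + 2*I² (r(I) = (I² + I²) + 1 = 2*I² + 1 = 1 + 2*I²)
H = -1107 (H = -369*(1 + 2*1²) = -369*(1 + 2*1) = -369*(1 + 2) = -369*3 = -1107)
J = -1097 (J = (-1408 - 1107) + 1418 = -2515 + 1418 = -1097)
-7200/J = -7200/(-1097) = -7200*(-1/1097) = 7200/1097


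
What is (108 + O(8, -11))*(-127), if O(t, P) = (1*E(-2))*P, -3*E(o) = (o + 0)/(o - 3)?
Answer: -208534/15 ≈ -13902.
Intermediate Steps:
E(o) = -o/(3*(-3 + o)) (E(o) = -(o + 0)/(3*(o - 3)) = -o/(3*(-3 + o)))
O(t, P) = -2*P/15 (O(t, P) = (1*(-1*(-2)/(-9 + 3*(-2))))*P = (1*(-1*(-2)/(-9 - 6)))*P = (1*(-1*(-2)/(-15)))*P = (1*(-1*(-2)*(-1/15)))*P = (1*(-2/15))*P = -2*P/15)
(108 + O(8, -11))*(-127) = (108 - 2/15*(-11))*(-127) = (108 + 22/15)*(-127) = (1642/15)*(-127) = -208534/15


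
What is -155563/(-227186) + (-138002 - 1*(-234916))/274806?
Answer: 32383574891/31216037958 ≈ 1.0374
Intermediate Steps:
-155563/(-227186) + (-138002 - 1*(-234916))/274806 = -155563*(-1/227186) + (-138002 + 234916)*(1/274806) = 155563/227186 + 96914*(1/274806) = 155563/227186 + 48457/137403 = 32383574891/31216037958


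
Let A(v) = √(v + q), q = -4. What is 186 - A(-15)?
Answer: 186 - I*√19 ≈ 186.0 - 4.3589*I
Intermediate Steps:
A(v) = √(-4 + v) (A(v) = √(v - 4) = √(-4 + v))
186 - A(-15) = 186 - √(-4 - 15) = 186 - √(-19) = 186 - I*√19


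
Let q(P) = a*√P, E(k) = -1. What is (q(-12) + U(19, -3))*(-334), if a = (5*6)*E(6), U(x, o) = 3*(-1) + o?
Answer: 2004 + 20040*I*√3 ≈ 2004.0 + 34710.0*I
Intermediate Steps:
U(x, o) = -3 + o
a = -30 (a = (5*6)*(-1) = 30*(-1) = -30)
q(P) = -30*√P
(q(-12) + U(19, -3))*(-334) = (-60*I*√3 + (-3 - 3))*(-334) = (-60*I*√3 - 6)*(-334) = (-6 - 60*I*√3)*(-334) = 2004 + 20040*I*√3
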